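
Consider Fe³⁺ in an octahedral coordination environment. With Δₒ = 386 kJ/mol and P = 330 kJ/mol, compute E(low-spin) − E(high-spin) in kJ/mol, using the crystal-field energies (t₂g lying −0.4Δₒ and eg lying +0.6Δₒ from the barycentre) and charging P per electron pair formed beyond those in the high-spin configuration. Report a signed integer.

Fe is in group 8, so Fe³⁺ is d⁵ (8 − 3 = 5).
High-spin d⁵ fills as t₂g³ eg² with CFSE 3(−0.4) + 2(+0.6) = 0.0Δₒ = 0 kJ/mol.
Low-spin: t₂g⁵ eg⁰, orbital CFSE = -2.0Δₒ = -772 kJ/mol; plus 2 excess pairs × P = +660 kJ/mol; total -112 kJ/mol.
E(LS) − E(HS) = -112 − (0) = -112 kJ/mol.

-112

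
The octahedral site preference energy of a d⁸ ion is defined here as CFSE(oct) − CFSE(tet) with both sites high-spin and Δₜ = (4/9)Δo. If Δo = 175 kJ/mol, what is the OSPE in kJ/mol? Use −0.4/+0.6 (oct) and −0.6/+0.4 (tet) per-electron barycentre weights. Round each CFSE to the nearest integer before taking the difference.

Octahedral high-spin t₂g⁶ eg²: CFSE = -1.2 × 175 = -210 kJ/mol.
In a tetrahedral site the filling is e⁴ t₂⁴: CFSE(tet) = -0.8Δₜ = -0.8 × (4/9)(175) = -62 kJ/mol.
Subtracting, OSPE = -210 − (-62) = -148 kJ/mol.

-148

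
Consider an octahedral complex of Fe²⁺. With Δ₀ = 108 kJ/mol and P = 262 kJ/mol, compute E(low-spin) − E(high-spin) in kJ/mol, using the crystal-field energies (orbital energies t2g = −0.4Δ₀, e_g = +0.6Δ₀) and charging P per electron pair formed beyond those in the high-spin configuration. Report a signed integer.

Fe²⁺: group 8, so d-count = 8 − 2 = 6.
High-spin: t2g^4 e_g^2, CFSE = -0.4Δ₀ = -43 kJ/mol.
Low-spin: t2g^6 e_g^0, orbital CFSE = -2.4Δ₀ = -259 kJ/mol; plus 2 excess pairs × P = +524 kJ/mol; total 265 kJ/mol.
E(LS) − E(HS) = 265 − (-43) = 308 kJ/mol.

308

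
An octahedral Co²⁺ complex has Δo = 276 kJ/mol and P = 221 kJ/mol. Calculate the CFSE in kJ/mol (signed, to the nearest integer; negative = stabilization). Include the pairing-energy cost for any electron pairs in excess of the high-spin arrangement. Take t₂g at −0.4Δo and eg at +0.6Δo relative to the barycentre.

-276

Co is in group 9, so Co²⁺ is d⁷ (9 − 2 = 7).
Δo > P, so pairing is preferred: the ground state is low-spin.
Filling d⁷ accordingly: t₂g⁶ eg¹.
Orbital CFSE = -1.8Δo = -1.8 × 276 = -497 kJ/mol.
Excess pairs vs high-spin: 3 − 2 = 1; pairing cost = +221 kJ/mol.
Net CFSE = -497 + 221 = -276 kJ/mol.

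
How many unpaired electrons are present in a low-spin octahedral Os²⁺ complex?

0

Os²⁺: group 8, so d-count = 8 − 2 = 6.
Configuration: t₂g⁶ eg⁰, giving 0 unpaired electrons.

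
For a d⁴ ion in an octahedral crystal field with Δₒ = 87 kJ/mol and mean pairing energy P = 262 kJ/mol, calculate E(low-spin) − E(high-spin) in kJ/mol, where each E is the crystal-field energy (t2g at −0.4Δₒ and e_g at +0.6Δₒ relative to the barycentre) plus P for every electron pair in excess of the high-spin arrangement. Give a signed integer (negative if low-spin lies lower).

High-spin d⁴ fills as t2g^3 e_g^1 with CFSE 3(−0.4) + 1(+0.6) = -0.6Δₒ = -52 kJ/mol.
Low-spin: t2g^4 e_g^0, orbital CFSE = -1.6Δₒ = -139 kJ/mol; plus 1 excess pair × P = +262 kJ/mol; total 123 kJ/mol.
The difference is 123 − (-52) = 175 kJ/mol, so high-spin lies lower.

175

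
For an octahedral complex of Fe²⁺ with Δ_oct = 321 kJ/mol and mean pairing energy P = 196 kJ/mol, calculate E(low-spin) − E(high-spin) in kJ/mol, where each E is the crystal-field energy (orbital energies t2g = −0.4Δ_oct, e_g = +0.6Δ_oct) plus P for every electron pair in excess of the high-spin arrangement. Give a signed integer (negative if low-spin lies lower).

-250

Group 8 minus oxidation state +2 gives a d⁶ configuration for Fe²⁺.
High-spin d⁶ fills as t2g^4 e_g^2 with CFSE 4(−0.4) + 2(+0.6) = -0.4Δ_oct = -128 kJ/mol.
Low-spin: t2g^6 e_g^0, orbital CFSE = -2.4Δ_oct = -770 kJ/mol; plus 2 excess pairs × P = +392 kJ/mol; total -378 kJ/mol.
Thus E(LS) − E(HS) = -250 kJ/mol.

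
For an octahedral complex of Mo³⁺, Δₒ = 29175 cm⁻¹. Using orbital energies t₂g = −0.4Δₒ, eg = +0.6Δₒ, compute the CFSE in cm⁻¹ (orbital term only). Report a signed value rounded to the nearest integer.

-35010

Group 6 minus oxidation state +3 gives a d³ configuration for Mo³⁺.
Configuration: t₂g³ eg⁰.
The orbital stabilization is -1.2Δₒ = -1.2 × 29175 = -35010 cm⁻¹.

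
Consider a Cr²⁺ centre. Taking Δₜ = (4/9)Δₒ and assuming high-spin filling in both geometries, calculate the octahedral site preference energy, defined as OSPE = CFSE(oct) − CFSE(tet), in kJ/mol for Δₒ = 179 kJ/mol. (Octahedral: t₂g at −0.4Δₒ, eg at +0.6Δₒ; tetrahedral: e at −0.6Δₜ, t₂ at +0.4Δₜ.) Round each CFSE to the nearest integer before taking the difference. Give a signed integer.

-75

Cr²⁺: group 6, so d-count = 6 − 2 = 4.
In an octahedral site d⁴ (HS) is t₂g³ eg¹, giving CFSE(oct) = -0.6Δₒ = -107 kJ/mol.
Tetrahedral: e² t₂², CFSE = 2(−0.6) + 2(+0.4) = -0.4Δₜ = -0.4 × (4/9) × 179 = -32 kJ/mol.
OSPE = CFSE(oct) − CFSE(tet) = -107 − (-32) = -75 kJ/mol.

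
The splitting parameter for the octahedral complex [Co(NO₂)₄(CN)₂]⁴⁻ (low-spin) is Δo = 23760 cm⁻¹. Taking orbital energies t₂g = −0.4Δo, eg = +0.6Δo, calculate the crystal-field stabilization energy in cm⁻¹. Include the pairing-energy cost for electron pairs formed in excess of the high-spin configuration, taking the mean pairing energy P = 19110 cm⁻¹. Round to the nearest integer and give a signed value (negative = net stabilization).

Ligand charges: 4×(-1) from NO₂⁻ and 2×(-1) from CN⁻ sum to -6; with overall charge -4, Co is +2.
Co is in group 9, so Co²⁺ is d⁷ (9 − 2 = 7).
The d⁷ electrons fill as t₂g⁶ eg¹.
Orbital CFSE = 6(-0.4) + 1(0.6) = -1.8Δo = -1.8 × 23760 = -42768 cm⁻¹.
High-spin d⁷ would be t₂g⁵ eg² with 2 pairs; low-spin has 3, so 1 excess pair costs +1P = +19110 cm⁻¹.
Combining: -42768 + 19110 = -23658 cm⁻¹.

-23658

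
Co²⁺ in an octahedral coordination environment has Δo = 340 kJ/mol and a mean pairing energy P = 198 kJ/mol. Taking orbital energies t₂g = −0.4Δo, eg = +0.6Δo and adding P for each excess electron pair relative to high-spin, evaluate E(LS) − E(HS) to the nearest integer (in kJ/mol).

Co²⁺: group 9, so d-count = 9 − 2 = 7.
In the high-spin limit (t₂g⁵ eg²) the orbital term is -0.8Δo = -272 kJ/mol, with no excess pairing.
For low-spin the configuration is t₂g⁶ eg¹: orbital energy -1.8 × 340 = -612 kJ/mol, and 1 additional pair relative to high-spin adds 198 kJ/mol, giving -414 kJ/mol.
E(LS) − E(HS) = -414 − (-272) = -142 kJ/mol.

-142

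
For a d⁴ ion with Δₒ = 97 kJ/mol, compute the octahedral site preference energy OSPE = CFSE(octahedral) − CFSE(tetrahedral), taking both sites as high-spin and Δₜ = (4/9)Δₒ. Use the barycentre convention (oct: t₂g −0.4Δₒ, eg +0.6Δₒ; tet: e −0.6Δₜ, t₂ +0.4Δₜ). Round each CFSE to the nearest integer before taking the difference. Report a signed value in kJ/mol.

-41

Octahedral high-spin t₂g³ eg¹: CFSE = -0.6 × 97 = -58 kJ/mol.
Tetrahedral: e² t₂², CFSE = 2(−0.6) + 2(+0.4) = -0.4Δₜ = -0.4 × (4/9) × 97 = -17 kJ/mol.
OSPE = -58 − (-17) = -41 kJ/mol.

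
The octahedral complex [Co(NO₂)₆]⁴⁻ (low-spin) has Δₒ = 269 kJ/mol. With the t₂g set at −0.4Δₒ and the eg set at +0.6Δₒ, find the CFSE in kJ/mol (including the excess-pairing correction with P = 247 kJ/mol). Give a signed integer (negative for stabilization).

-237

Each NO₂⁻ contributes -1; 6 × (-1) = -6. With overall charge -4, Co is in the +2 oxidation state.
Co²⁺: group 9, so d-count = 9 − 2 = 7.
Electron filling gives t₂g⁶ eg¹.
CFSE(orbital) = 6×(-0.4Δₒ) + 1×(0.6Δₒ) = -1.8Δₒ; with Δₒ = 269 kJ/mol that is -484 kJ/mol.
Pairing penalty: 3 pairs vs 2 in the high-spin reference → 1 extra × P = 247 kJ/mol.
Combining: -484 + 247 = -237 kJ/mol.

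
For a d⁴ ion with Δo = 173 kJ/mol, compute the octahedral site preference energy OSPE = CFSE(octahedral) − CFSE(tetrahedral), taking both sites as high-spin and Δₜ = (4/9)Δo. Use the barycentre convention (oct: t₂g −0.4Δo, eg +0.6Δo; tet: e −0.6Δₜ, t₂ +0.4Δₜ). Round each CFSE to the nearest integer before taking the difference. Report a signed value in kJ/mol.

-73

Octahedral high-spin t₂g³ eg¹: CFSE = -0.6 × 173 = -104 kJ/mol.
Tetrahedral: e² t₂², CFSE = 2(−0.6) + 2(+0.4) = -0.4Δₜ = -0.4 × (4/9) × 173 = -31 kJ/mol.
OSPE = -104 − (-31) = -73 kJ/mol.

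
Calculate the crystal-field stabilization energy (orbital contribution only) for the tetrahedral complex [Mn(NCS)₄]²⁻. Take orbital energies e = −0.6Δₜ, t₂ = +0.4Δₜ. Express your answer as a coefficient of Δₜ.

Each NCS⁻ contributes -1; 4 × (-1) = -4. With overall charge -2, Mn is in the +2 oxidation state.
Mn sits in group 7; removing 2 electrons leaves Mn²⁺ with 7 − 2 = 5 d electrons.
With tetrahedral geometry the complex is necessarily high-spin.
Configuration: e² t₂³.
CFSE = 2(-0.6Δₜ) + 3(0.4Δₜ) = -1.2Δₜ + 1.2Δₜ = 0.0Δₜ.

0.0 Δₜ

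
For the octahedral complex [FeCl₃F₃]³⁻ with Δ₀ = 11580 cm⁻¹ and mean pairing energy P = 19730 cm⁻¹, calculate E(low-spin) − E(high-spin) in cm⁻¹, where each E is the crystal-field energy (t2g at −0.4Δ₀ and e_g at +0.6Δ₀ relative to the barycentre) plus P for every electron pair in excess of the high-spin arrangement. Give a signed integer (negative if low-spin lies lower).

Ligand charges: 3×(-1) from Cl⁻ and 3×(-1) from F⁻ sum to -6; with overall charge -3, Fe is +3.
Fe is in group 8, so Fe³⁺ is d⁵ (8 − 3 = 5).
High-spin: t2g^3 e_g^2, CFSE = 0.0Δ₀ = 0 cm⁻¹.
For low-spin the configuration is t2g^5 e_g^0: orbital energy -2.0 × 11580 = -23160 cm⁻¹, and 2 additional pairs relative to high-spin add 39460 cm⁻¹, giving 16300 cm⁻¹.
The difference is 16300 − (0) = 16300 cm⁻¹, so high-spin lies lower.

16300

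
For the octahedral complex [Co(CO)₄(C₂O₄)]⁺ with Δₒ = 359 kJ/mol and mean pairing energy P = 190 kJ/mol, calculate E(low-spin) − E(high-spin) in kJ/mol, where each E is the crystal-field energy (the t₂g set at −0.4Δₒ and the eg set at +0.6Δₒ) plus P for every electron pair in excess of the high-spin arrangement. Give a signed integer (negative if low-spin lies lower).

Ligand charges: 4×(+0) from CO and 1×(-2) from C₂O₄²⁻ sum to -2; with overall charge +1, Co is +3.
Co³⁺: group 9, so d-count = 9 − 3 = 6.
In the high-spin limit (t₂g⁴ eg²) the orbital term is -0.4Δₒ = -144 kJ/mol, with no excess pairing.
Low-spin t₂g⁶ eg⁰ gives -2.4Δₒ = -862 kJ/mol, but forming 2 extra pairs costs 2P = 380 kJ/mol, so E(LS) = -862 + 380 = -482 kJ/mol.
The difference is -482 − (-144) = -338 kJ/mol, so low-spin lies lower.

-338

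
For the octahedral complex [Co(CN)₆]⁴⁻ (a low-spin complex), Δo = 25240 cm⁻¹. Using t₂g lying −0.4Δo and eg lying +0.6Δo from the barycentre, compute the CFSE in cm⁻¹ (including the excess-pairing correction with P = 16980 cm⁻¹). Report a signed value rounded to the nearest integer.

-28452

Each CN⁻ contributes -1; 6 × (-1) = -6. With overall charge -4, Co is in the +2 oxidation state.
Co²⁺: group 9, so d-count = 9 − 2 = 7.
The d⁷ electrons fill as t₂g⁶ eg¹.
Orbital CFSE = 6(-0.4) + 1(0.6) = -1.8Δo = -1.8 × 25240 = -45432 cm⁻¹.
Relative to high-spin t₂g⁵ eg² (2 paired), the low-spin configuration has 1 additional pair, contributing +1 × 16980 = +16980 cm⁻¹.
Combining: -45432 + 16980 = -28452 cm⁻¹.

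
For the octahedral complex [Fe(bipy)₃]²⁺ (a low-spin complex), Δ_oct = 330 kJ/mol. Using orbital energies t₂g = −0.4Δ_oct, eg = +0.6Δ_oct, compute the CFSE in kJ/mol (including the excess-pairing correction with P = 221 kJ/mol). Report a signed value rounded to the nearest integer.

-350

bipy is neutral, so the +2 overall charge sits on Fe: oxidation state +2.
Fe²⁺: group 8, so d-count = 8 − 2 = 6.
Electron filling gives t₂g⁶ eg⁰.
Orbital CFSE = 6(-0.4) + 0(0.6) = -2.4Δ_oct = -2.4 × 330 = -792 kJ/mol.
High-spin d⁶ would be t₂g⁴ eg² with 1 pair; low-spin has 3, so 2 excess pairs cost +2P = +442 kJ/mol.
Combining: -792 + 442 = -350 kJ/mol.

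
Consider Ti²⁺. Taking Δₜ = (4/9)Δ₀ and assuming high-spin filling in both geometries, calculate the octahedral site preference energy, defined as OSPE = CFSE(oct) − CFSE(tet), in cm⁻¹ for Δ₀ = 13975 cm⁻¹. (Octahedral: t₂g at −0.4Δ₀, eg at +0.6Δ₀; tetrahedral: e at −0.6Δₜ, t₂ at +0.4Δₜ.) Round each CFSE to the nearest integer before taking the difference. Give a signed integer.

Group 4 minus oxidation state +2 gives a d² configuration for Ti²⁺.
Octahedral high-spin t₂g² eg⁰: CFSE = -0.8 × 13975 = -11180 cm⁻¹.
Tetrahedral: e² t₂⁰, CFSE = 2(−0.6) + 0(+0.4) = -1.2Δₜ = -1.2 × (4/9) × 13975 = -7453 cm⁻¹.
OSPE = -11180 − (-7453) = -3727 cm⁻¹.

-3727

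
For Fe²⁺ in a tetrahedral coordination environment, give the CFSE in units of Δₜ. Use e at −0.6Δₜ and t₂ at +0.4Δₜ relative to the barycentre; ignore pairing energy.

-0.6 Δₜ

Fe sits in group 8; removing 2 electrons leaves Fe²⁺ with 8 − 2 = 6 d electrons.
With tetrahedral geometry the complex is necessarily high-spin.
Configuration: e³ t₂³.
CFSE = 3(-0.6Δₜ) + 3(0.4Δₜ) = -1.8Δₜ + 1.2Δₜ = -0.6Δₜ.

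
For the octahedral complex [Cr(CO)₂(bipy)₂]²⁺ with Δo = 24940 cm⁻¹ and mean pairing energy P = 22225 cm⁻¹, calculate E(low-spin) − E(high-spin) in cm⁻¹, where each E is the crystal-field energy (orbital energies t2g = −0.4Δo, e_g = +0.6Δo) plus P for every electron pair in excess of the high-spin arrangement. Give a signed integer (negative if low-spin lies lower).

Ligand charges: 2×(+0) from CO and 2×(+0) from bipy sum to +0; with overall charge +2, Cr is +2.
Group 6 minus oxidation state +2 gives a d⁴ configuration for Cr²⁺.
High-spin: t2g^3 e_g^1, CFSE = -0.6Δo = -14964 cm⁻¹.
For low-spin the configuration is t2g^4 e_g^0: orbital energy -1.6 × 24940 = -39904 cm⁻¹, and 1 additional pair relative to high-spin adds 22225 cm⁻¹, giving -17679 cm⁻¹.
E(LS) − E(HS) = -17679 − (-14964) = -2715 cm⁻¹.

-2715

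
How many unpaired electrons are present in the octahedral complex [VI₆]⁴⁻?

Each I⁻ contributes -1; 6 × (-1) = -6. With overall charge -4, V is in the +2 oxidation state.
V is in group 5, so V²⁺ is d³ (5 − 2 = 3).
Configuration: t2g^3 e_g^0, giving 3 unpaired electrons.

3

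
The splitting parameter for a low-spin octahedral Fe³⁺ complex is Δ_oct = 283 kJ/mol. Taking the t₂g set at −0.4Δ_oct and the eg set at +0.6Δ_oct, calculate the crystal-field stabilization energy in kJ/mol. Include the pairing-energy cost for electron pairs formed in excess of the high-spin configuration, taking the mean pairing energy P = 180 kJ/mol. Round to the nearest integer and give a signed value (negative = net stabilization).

Fe³⁺: group 8, so d-count = 8 − 3 = 5.
Electron filling gives t₂g⁵ eg⁰.
CFSE(orbital) = 5×(-0.4Δ_oct) + 0×(0.6Δ_oct) = -2.0Δ_oct; with Δ_oct = 283 kJ/mol that is -566 kJ/mol.
High-spin d⁵ would be t₂g³ eg² with 0 pairs; low-spin has 2, so 2 excess pairs cost +2P = +360 kJ/mol.
Combining: -566 + 360 = -206 kJ/mol.

-206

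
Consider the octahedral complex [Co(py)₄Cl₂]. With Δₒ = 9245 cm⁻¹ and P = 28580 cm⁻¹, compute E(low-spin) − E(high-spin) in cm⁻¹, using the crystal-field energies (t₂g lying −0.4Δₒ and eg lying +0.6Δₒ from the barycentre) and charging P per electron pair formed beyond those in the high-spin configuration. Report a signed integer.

Ligand charges: 4×(+0) from py and 2×(-1) from Cl⁻ sum to -2; with overall charge +0, Co is +2.
Co is in group 9, so Co²⁺ is d⁷ (9 − 2 = 7).
High-spin d⁷ fills as t₂g⁵ eg² with CFSE 5(−0.4) + 2(+0.6) = -0.8Δₒ = -7396 cm⁻¹.
Low-spin t₂g⁶ eg¹ gives -1.8Δₒ = -16641 cm⁻¹, but forming 1 extra pair costs 1P = 28580 cm⁻¹, so E(LS) = -16641 + 28580 = 11939 cm⁻¹.
Thus E(LS) − E(HS) = 19335 cm⁻¹.

19335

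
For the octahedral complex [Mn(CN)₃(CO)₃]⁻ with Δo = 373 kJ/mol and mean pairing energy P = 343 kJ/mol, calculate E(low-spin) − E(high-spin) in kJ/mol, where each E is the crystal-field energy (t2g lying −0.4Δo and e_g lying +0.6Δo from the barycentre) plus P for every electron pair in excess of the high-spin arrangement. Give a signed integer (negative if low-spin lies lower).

-60

Ligand charges: 3×(-1) from CN⁻ and 3×(+0) from CO sum to -3; with overall charge -1, Mn is +2.
Mn is in group 7, so Mn²⁺ is d⁵ (7 − 2 = 5).
In the high-spin limit (t2g^3 e_g^2) the orbital term is 0.0Δo = 0 kJ/mol, with no excess pairing.
Low-spin: t2g^5 e_g^0, orbital CFSE = -2.0Δo = -746 kJ/mol; plus 2 excess pairs × P = +686 kJ/mol; total -60 kJ/mol.
The difference is -60 − (0) = -60 kJ/mol, so low-spin lies lower.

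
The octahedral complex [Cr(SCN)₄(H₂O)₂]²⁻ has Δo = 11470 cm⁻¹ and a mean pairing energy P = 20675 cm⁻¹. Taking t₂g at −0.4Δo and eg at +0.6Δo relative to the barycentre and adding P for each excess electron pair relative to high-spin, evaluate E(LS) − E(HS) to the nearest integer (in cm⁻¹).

Ligand charges: 4×(-1) from SCN⁻ and 2×(+0) from H₂O sum to -4; with overall charge -2, Cr is +2.
Group 6 minus oxidation state +2 gives a d⁴ configuration for Cr²⁺.
High-spin d⁴ fills as t₂g³ eg¹ with CFSE 3(−0.4) + 1(+0.6) = -0.6Δo = -6882 cm⁻¹.
For low-spin the configuration is t₂g⁴ eg⁰: orbital energy -1.6 × 11470 = -18352 cm⁻¹, and 1 additional pair relative to high-spin adds 20675 cm⁻¹, giving 2323 cm⁻¹.
E(LS) − E(HS) = 2323 − (-6882) = 9205 cm⁻¹.

9205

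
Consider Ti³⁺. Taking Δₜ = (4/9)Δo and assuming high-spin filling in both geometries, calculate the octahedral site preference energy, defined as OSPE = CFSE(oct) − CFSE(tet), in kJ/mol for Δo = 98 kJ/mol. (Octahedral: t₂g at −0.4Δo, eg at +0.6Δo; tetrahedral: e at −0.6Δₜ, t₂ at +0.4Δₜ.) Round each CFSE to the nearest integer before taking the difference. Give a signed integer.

Group 4 minus oxidation state +3 gives a d¹ configuration for Ti³⁺.
In an octahedral site d¹ (HS) is t2g^1 e_g^0, giving CFSE(oct) = -0.4Δo = -39 kJ/mol.
In a tetrahedral site the filling is e^1 t2^0: CFSE(tet) = -0.6Δₜ = -0.6 × (4/9)(98) = -26 kJ/mol.
OSPE = CFSE(oct) − CFSE(tet) = -39 − (-26) = -13 kJ/mol.

-13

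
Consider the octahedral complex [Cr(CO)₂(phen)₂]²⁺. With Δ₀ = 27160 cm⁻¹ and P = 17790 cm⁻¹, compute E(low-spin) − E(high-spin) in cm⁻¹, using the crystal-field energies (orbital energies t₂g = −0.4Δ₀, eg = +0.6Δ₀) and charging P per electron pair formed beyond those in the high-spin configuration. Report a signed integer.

Ligand charges: 2×(+0) from CO and 2×(+0) from phen sum to +0; with overall charge +2, Cr is +2.
Cr sits in group 6; removing 2 electrons leaves Cr²⁺ with 6 − 2 = 4 d electrons.
High-spin: t₂g³ eg¹, CFSE = -0.6Δ₀ = -16296 cm⁻¹.
For low-spin the configuration is t₂g⁴ eg⁰: orbital energy -1.6 × 27160 = -43456 cm⁻¹, and 1 additional pair relative to high-spin adds 17790 cm⁻¹, giving -25666 cm⁻¹.
E(LS) − E(HS) = -25666 − (-16296) = -9370 cm⁻¹.

-9370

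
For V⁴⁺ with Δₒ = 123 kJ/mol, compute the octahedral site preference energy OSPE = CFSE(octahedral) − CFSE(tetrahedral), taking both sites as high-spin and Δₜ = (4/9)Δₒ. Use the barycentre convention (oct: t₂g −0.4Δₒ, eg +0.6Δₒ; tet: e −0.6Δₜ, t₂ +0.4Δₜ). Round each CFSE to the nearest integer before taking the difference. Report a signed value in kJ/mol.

V sits in group 5; removing 4 electrons leaves V⁴⁺ with 5 − 4 = 1 d electrons.
Octahedral high-spin t₂g¹ eg⁰: CFSE = -0.4 × 123 = -49 kJ/mol.
Tetrahedral e¹ t₂⁰ gives -0.6Δₜ = -0.6 × (4/9) × 123 = -33 kJ/mol.
OSPE = CFSE(oct) − CFSE(tet) = -49 − (-33) = -16 kJ/mol.

-16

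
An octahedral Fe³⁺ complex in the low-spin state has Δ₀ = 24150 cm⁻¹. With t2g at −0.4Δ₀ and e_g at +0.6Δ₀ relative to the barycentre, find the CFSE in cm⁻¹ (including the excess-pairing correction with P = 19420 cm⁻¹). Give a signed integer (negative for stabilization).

-9460

Fe³⁺: group 8, so d-count = 8 − 3 = 5.
Electron filling gives t2g^5 e_g^0.
Orbital CFSE = 5(-0.4) + 0(0.6) = -2.0Δ₀ = -2.0 × 24150 = -48300 cm⁻¹.
High-spin d⁵ would be t2g^3 e_g^2 with 0 pairs; low-spin has 2, so 2 excess pairs cost +2P = +38840 cm⁻¹.
Combining: -48300 + 38840 = -9460 cm⁻¹.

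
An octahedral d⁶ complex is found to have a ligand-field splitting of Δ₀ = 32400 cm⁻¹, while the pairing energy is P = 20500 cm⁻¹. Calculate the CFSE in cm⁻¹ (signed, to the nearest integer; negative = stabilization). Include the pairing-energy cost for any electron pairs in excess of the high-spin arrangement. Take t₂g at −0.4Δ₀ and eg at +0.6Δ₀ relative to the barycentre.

Δ₀ > P, so pairing is preferred: the ground state is low-spin.
That gives t₂g⁶ eg⁰.
Orbital CFSE = -2.4Δ₀ = -2.4 × 32400 = -77760 cm⁻¹.
Excess pairs vs high-spin: 3 − 1 = 2; pairing cost = +41000 cm⁻¹.
Net CFSE = -77760 + 41000 = -36760 cm⁻¹.

-36760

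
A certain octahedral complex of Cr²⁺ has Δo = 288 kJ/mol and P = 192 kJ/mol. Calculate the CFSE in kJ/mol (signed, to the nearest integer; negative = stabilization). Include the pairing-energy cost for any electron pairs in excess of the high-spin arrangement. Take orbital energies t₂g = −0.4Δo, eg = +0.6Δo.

-269

Group 6 minus oxidation state +2 gives a d⁴ configuration for Cr²⁺.
With Δo > P the complex is low-spin.
Configuration: t₂g⁴ eg⁰.
Orbital CFSE = -1.6Δo = -1.6 × 288 = -461 kJ/mol.
Excess pairs vs high-spin: 1 − 0 = 1; pairing cost = +192 kJ/mol.
Net CFSE = -461 + 192 = -269 kJ/mol.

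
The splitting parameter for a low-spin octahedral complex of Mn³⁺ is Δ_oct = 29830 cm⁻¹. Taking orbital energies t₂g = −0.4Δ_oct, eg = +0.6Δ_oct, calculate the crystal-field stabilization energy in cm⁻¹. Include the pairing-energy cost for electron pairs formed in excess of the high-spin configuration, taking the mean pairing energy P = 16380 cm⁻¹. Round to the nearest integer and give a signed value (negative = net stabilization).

-31348

Mn sits in group 7; removing 3 electrons leaves Mn³⁺ with 7 − 3 = 4 d electrons.
The d⁴ electrons fill as t₂g⁴ eg⁰.
CFSE(orbital) = 4×(-0.4Δ_oct) + 0×(0.6Δ_oct) = -1.6Δ_oct; with Δ_oct = 29830 cm⁻¹ that is -47728 cm⁻¹.
High-spin d⁴ would be t₂g³ eg¹ with 0 pairs; low-spin has 1, so 1 excess pair costs +1P = +16380 cm⁻¹.
Combining: -47728 + 16380 = -31348 cm⁻¹.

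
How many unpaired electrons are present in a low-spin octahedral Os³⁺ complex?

Group 8 minus oxidation state +3 gives a d⁵ configuration for Os³⁺.
Configuration: t₂g⁵ eg⁰, giving 1 unpaired electron.

1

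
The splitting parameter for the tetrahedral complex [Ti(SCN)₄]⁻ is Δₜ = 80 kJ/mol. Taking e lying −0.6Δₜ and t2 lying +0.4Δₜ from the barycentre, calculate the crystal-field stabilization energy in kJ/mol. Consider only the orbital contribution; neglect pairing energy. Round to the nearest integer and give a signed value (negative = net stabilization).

-48

Each SCN⁻ contributes -1; 4 × (-1) = -4. With overall charge -1, Ti is in the +3 oxidation state.
Ti is in group 4, so Ti³⁺ is d¹ (4 − 3 = 1).
Tetrahedral fields are weak (Δₜ ≈ 4/9 Δₒ), so electrons fill high-spin.
Electron filling gives e^1 t2^0.
CFSE(orbital) = 1×(-0.6Δₜ) + 0×(0.4Δₜ) = -0.6Δₜ; with Δₜ = 80 kJ/mol that is -48 kJ/mol.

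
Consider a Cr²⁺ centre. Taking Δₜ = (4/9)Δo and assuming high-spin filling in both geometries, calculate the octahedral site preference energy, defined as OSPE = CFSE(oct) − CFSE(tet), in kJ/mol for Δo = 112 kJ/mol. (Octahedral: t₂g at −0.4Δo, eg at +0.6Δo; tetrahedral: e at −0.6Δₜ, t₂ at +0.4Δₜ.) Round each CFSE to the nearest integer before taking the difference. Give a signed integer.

Cr sits in group 6; removing 2 electrons leaves Cr²⁺ with 6 − 2 = 4 d electrons.
In an octahedral site d⁴ (HS) is t₂g³ eg¹, giving CFSE(oct) = -0.6Δo = -67 kJ/mol.
In a tetrahedral site the filling is e² t₂²: CFSE(tet) = -0.4Δₜ = -0.4 × (4/9)(112) = -20 kJ/mol.
OSPE = -67 − (-20) = -47 kJ/mol.

-47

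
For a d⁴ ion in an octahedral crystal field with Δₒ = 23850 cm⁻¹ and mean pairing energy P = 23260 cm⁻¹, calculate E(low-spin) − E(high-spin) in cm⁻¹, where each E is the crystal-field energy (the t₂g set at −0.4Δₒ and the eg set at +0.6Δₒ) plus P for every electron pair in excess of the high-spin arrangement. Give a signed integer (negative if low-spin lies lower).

In the high-spin limit (t₂g³ eg¹) the orbital term is -0.6Δₒ = -14310 cm⁻¹, with no excess pairing.
Low-spin: t₂g⁴ eg⁰, orbital CFSE = -1.6Δₒ = -38160 cm⁻¹; plus 1 excess pair × P = +23260 cm⁻¹; total -14900 cm⁻¹.
E(LS) − E(HS) = -14900 − (-14310) = -590 cm⁻¹.

-590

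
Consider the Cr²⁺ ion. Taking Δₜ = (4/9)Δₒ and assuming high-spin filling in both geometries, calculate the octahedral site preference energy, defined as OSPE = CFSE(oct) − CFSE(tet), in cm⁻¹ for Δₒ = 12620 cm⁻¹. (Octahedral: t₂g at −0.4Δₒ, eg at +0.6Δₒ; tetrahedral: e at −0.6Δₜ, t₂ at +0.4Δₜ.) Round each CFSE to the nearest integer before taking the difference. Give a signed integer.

-5328

Cr is in group 6, so Cr²⁺ is d⁴ (6 − 2 = 4).
Octahedral (high-spin): t2g^3 e_g^1, CFSE = 3(−0.4) + 1(+0.6) = -0.6Δₒ = -0.6 × 12620 = -7572 cm⁻¹.
Tetrahedral e^2 t2^2 gives -0.4Δₜ = -0.4 × (4/9) × 12620 = -2244 cm⁻¹.
Subtracting, OSPE = -7572 − (-2244) = -5328 cm⁻¹.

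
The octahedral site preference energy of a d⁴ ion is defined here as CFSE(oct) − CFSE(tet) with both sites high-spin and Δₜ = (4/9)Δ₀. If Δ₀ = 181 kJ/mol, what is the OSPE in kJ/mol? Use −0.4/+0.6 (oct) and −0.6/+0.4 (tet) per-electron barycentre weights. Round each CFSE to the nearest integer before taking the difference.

-77

In an octahedral site d⁴ (HS) is t₂g³ eg¹, giving CFSE(oct) = -0.6Δ₀ = -109 kJ/mol.
In a tetrahedral site the filling is e² t₂²: CFSE(tet) = -0.4Δₜ = -0.4 × (4/9)(181) = -32 kJ/mol.
Subtracting, OSPE = -109 − (-32) = -77 kJ/mol.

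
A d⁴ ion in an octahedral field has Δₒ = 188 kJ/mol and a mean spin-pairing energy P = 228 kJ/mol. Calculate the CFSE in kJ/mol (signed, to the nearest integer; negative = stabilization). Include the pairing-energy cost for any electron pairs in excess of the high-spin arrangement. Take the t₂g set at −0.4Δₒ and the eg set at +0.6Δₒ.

-113

Δₒ < P, so pairing is avoided: the ground state is high-spin.
Filling d⁴ accordingly: t₂g³ eg¹.
Orbital CFSE = -0.6Δₒ = -0.6 × 188 = -113 kJ/mol.
High-spin has no excess pairs, so no pairing correction applies.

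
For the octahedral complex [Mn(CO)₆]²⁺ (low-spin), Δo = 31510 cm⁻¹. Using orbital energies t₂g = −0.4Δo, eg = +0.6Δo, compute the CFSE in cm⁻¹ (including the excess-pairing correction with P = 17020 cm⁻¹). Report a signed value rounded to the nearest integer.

CO is neutral, so the +2 overall charge sits on Mn: oxidation state +2.
Mn²⁺: group 7, so d-count = 7 − 2 = 5.
Configuration: t₂g⁵ eg⁰.
The orbital stabilization is -2.0Δo = -2.0 × 31510 = -63020 cm⁻¹.
High-spin d⁵ would be t₂g³ eg² with 0 pairs; low-spin has 2, so 2 excess pairs cost +2P = +34040 cm⁻¹.
Net CFSE = -63020 + 34040 = -28980 cm⁻¹.

-28980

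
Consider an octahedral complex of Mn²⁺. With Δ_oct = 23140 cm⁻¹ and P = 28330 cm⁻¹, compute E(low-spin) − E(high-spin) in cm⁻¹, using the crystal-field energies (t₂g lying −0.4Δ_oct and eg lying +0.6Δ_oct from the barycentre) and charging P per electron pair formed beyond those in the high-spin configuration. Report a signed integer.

Mn sits in group 7; removing 2 electrons leaves Mn²⁺ with 7 − 2 = 5 d electrons.
In the high-spin limit (t₂g³ eg²) the orbital term is 0.0Δ_oct = 0 cm⁻¹, with no excess pairing.
Low-spin t₂g⁵ eg⁰ gives -2.0Δ_oct = -46280 cm⁻¹, but forming 2 extra pairs costs 2P = 56660 cm⁻¹, so E(LS) = -46280 + 56660 = 10380 cm⁻¹.
The difference is 10380 − (0) = 10380 cm⁻¹, so high-spin lies lower.

10380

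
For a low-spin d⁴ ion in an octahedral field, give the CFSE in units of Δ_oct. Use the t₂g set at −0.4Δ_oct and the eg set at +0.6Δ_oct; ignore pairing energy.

-1.6 Δ_oct

Configuration: t₂g⁴ eg⁰.
CFSE = 4(-0.4Δ_oct) + 0(0.6Δ_oct) = -1.6Δ_oct + 0.0Δ_oct = -1.6Δ_oct.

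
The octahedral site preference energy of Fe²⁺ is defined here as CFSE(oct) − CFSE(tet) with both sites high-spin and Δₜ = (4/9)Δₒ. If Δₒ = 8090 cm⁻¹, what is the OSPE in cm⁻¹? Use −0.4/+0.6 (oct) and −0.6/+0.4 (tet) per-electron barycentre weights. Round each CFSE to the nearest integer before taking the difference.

Fe²⁺: group 8, so d-count = 8 − 2 = 6.
Octahedral (high-spin): t₂g⁴ eg², CFSE = 4(−0.4) + 2(+0.6) = -0.4Δₒ = -0.4 × 8090 = -3236 cm⁻¹.
In a tetrahedral site the filling is e³ t₂³: CFSE(tet) = -0.6Δₜ = -0.6 × (4/9)(8090) = -2157 cm⁻¹.
OSPE = CFSE(oct) − CFSE(tet) = -3236 − (-2157) = -1079 cm⁻¹.

-1079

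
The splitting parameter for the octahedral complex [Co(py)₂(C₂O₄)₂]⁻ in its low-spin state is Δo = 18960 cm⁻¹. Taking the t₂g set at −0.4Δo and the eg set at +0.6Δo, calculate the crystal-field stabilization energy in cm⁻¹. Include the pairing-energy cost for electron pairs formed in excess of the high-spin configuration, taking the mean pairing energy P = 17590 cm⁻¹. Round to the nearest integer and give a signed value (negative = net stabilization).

-10324

Ligand charges: 2×(+0) from py and 2×(-2) from C₂O₄²⁻ sum to -4; with overall charge -1, Co is +3.
Co³⁺: group 9, so d-count = 9 − 3 = 6.
Electron filling gives t₂g⁶ eg⁰.
The orbital stabilization is -2.4Δo = -2.4 × 18960 = -45504 cm⁻¹.
High-spin d⁶ would be t₂g⁴ eg² with 1 pair; low-spin has 3, so 2 excess pairs cost +2P = +35180 cm⁻¹.
Net CFSE = -45504 + 35180 = -10324 cm⁻¹.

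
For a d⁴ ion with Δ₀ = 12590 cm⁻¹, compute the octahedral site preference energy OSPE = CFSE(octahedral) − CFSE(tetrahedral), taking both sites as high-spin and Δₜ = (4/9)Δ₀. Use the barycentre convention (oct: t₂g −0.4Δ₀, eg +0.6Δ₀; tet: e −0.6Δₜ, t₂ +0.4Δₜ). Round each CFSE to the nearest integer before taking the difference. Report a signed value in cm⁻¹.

-5316

In an octahedral site d⁴ (HS) is t₂g³ eg¹, giving CFSE(oct) = -0.6Δ₀ = -7554 cm⁻¹.
Tetrahedral e² t₂² gives -0.4Δₜ = -0.4 × (4/9) × 12590 = -2238 cm⁻¹.
OSPE = -7554 − (-2238) = -5316 cm⁻¹.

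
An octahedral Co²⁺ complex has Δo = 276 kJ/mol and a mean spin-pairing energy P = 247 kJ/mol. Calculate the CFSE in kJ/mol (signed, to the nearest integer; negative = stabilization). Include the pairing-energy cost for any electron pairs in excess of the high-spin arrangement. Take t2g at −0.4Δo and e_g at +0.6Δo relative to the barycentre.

Group 9 minus oxidation state +2 gives a d⁷ configuration for Co²⁺.
Since Δo = 276 kJ/mol > P = 247 kJ/mol, the complex adopts the low-spin configuration.
Filling d⁷ accordingly: t2g^6 e_g^1.
Orbital CFSE = -1.8Δo = -1.8 × 276 = -497 kJ/mol.
Excess pairs vs high-spin: 3 − 2 = 1; pairing cost = +247 kJ/mol.
Net CFSE = -497 + 247 = -250 kJ/mol.

-250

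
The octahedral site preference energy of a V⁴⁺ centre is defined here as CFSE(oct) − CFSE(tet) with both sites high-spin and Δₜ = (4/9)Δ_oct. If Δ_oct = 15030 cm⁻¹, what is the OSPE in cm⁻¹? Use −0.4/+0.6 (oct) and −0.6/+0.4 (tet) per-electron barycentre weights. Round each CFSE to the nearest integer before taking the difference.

-2004

V is in group 5, so V⁴⁺ is d¹ (5 − 4 = 1).
Octahedral high-spin t₂g¹ eg⁰: CFSE = -0.4 × 15030 = -6012 cm⁻¹.
Tetrahedral e¹ t₂⁰ gives -0.6Δₜ = -0.6 × (4/9) × 15030 = -4008 cm⁻¹.
OSPE = CFSE(oct) − CFSE(tet) = -6012 − (-4008) = -2004 cm⁻¹.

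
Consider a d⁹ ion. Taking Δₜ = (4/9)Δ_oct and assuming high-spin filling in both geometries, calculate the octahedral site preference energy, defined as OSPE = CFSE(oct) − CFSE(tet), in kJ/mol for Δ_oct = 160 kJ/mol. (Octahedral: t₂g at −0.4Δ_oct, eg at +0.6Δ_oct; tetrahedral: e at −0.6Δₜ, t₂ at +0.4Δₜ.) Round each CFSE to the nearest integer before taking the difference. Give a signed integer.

Octahedral (high-spin): t₂g⁶ eg³, CFSE = 6(−0.4) + 3(+0.6) = -0.6Δ_oct = -0.6 × 160 = -96 kJ/mol.
In a tetrahedral site the filling is e⁴ t₂⁵: CFSE(tet) = -0.4Δₜ = -0.4 × (4/9)(160) = -28 kJ/mol.
OSPE = -96 − (-28) = -68 kJ/mol.

-68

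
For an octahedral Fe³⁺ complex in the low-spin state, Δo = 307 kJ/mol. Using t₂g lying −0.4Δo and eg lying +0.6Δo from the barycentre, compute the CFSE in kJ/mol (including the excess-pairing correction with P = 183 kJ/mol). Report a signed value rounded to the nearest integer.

Group 8 minus oxidation state +3 gives a d⁵ configuration for Fe³⁺.
The d⁵ electrons fill as t₂g⁵ eg⁰.
The orbital stabilization is -2.0Δo = -2.0 × 307 = -614 kJ/mol.
High-spin d⁵ would be t₂g³ eg² with 0 pairs; low-spin has 2, so 2 excess pairs cost +2P = +366 kJ/mol.
Overall CFSE = -614 + 366 = -248 kJ/mol.

-248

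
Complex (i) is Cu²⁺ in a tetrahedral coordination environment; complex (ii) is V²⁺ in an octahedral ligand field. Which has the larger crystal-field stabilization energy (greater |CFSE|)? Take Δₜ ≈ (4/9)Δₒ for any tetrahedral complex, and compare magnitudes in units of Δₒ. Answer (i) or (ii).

(ii)

(i): Cu²⁺: group 11, so d-count = 11 − 2 = 9; Tetrahedral splitting is small, so the complex is high-spin; e^4 t2^5, CFSE = -0.4Δₜ ≈ -0.18Δₒ.
(ii): Group 5 minus oxidation state +2 gives a d³ configuration for V²⁺; t2g^3 e_g^0, CFSE = -1.2Δₒ.
So (ii) has the larger |CFSE|.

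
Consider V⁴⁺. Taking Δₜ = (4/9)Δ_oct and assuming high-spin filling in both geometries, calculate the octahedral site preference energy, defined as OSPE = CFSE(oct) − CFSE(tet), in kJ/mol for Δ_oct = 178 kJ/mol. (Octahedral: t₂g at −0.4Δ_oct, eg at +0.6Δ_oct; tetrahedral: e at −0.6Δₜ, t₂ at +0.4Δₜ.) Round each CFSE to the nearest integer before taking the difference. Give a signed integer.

-24

V is in group 5, so V⁴⁺ is d¹ (5 − 4 = 1).
Octahedral (high-spin): t₂g¹ eg⁰, CFSE = 1(−0.4) + 0(+0.6) = -0.4Δ_oct = -0.4 × 178 = -71 kJ/mol.
Tetrahedral: e¹ t₂⁰, CFSE = 1(−0.6) + 0(+0.4) = -0.6Δₜ = -0.6 × (4/9) × 178 = -47 kJ/mol.
OSPE = CFSE(oct) − CFSE(tet) = -71 − (-47) = -24 kJ/mol.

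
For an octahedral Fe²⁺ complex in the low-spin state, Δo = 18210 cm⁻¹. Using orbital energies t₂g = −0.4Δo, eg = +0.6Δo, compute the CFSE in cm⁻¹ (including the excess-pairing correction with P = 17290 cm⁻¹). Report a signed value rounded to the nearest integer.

-9124

Fe²⁺: group 8, so d-count = 8 − 2 = 6.
The d⁶ electrons fill as t₂g⁶ eg⁰.
Orbital CFSE = 6(-0.4) + 0(0.6) = -2.4Δo = -2.4 × 18210 = -43704 cm⁻¹.
Pairing penalty: 3 pairs vs 1 in the high-spin reference → 2 extra × P = 34580 cm⁻¹.
Combining: -43704 + 34580 = -9124 cm⁻¹.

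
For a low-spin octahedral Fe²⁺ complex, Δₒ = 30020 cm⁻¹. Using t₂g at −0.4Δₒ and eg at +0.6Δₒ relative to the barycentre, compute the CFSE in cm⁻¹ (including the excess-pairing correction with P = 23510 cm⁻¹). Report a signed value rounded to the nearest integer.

-25028

Fe²⁺: group 8, so d-count = 8 − 2 = 6.
Configuration: t₂g⁶ eg⁰.
CFSE(orbital) = 6×(-0.4Δₒ) + 0×(0.6Δₒ) = -2.4Δₒ; with Δₒ = 30020 cm⁻¹ that is -72048 cm⁻¹.
High-spin d⁶ would be t₂g⁴ eg² with 1 pair; low-spin has 3, so 2 excess pairs cost +2P = +47020 cm⁻¹.
Overall CFSE = -72048 + 47020 = -25028 cm⁻¹.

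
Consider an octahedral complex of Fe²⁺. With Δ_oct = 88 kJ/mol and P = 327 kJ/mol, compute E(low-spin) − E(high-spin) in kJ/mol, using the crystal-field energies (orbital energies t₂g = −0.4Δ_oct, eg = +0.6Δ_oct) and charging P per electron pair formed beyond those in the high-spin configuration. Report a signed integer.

478

Group 8 minus oxidation state +2 gives a d⁶ configuration for Fe²⁺.
High-spin d⁶ fills as t₂g⁴ eg² with CFSE 4(−0.4) + 2(+0.6) = -0.4Δ_oct = -35 kJ/mol.
Low-spin: t₂g⁶ eg⁰, orbital CFSE = -2.4Δ_oct = -211 kJ/mol; plus 2 excess pairs × P = +654 kJ/mol; total 443 kJ/mol.
Thus E(LS) − E(HS) = 478 kJ/mol.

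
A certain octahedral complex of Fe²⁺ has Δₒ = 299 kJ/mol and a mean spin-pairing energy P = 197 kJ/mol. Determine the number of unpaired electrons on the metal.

Fe sits in group 8; removing 2 electrons leaves Fe²⁺ with 8 − 2 = 6 d electrons.
Here Δₒ > P (299 > 197), so the low-spin state is favoured.
Filling d⁶ accordingly: t2g^6 e_g^0.
Unpaired electrons: 0.

0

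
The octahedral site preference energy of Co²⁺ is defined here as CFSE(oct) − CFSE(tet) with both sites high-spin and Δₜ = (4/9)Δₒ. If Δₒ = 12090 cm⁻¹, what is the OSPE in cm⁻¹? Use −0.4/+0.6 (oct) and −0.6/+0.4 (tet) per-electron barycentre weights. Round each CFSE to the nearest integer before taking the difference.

Co²⁺: group 9, so d-count = 9 − 2 = 7.
In an octahedral site d⁷ (HS) is t2g^5 e_g^2, giving CFSE(oct) = -0.8Δₒ = -9672 cm⁻¹.
Tetrahedral: e^4 t2^3, CFSE = 4(−0.6) + 3(+0.4) = -1.2Δₜ = -1.2 × (4/9) × 12090 = -6448 cm⁻¹.
Subtracting, OSPE = -9672 − (-6448) = -3224 cm⁻¹.

-3224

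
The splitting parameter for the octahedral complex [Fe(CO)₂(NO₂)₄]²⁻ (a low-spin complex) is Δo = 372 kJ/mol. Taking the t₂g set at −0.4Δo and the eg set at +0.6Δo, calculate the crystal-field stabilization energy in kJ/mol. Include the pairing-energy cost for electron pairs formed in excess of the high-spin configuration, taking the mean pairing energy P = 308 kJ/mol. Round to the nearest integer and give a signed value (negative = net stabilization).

-277

Ligand charges: 2×(+0) from CO and 4×(-1) from NO₂⁻ sum to -4; with overall charge -2, Fe is +2.
Fe is in group 8, so Fe²⁺ is d⁶ (8 − 2 = 6).
Electron filling gives t₂g⁶ eg⁰.
Orbital CFSE = 6(-0.4) + 0(0.6) = -2.4Δo = -2.4 × 372 = -893 kJ/mol.
High-spin d⁶ would be t₂g⁴ eg² with 1 pair; low-spin has 3, so 2 excess pairs cost +2P = +616 kJ/mol.
Overall CFSE = -893 + 616 = -277 kJ/mol.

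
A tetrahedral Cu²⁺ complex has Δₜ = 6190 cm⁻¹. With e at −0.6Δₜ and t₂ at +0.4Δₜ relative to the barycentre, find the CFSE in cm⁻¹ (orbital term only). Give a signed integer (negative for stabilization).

Cu sits in group 11; removing 2 electrons leaves Cu²⁺ with 11 − 2 = 9 d electrons.
With tetrahedral geometry the complex is necessarily high-spin.
The d⁹ electrons fill as e⁴ t₂⁵.
CFSE(orbital) = 4×(-0.6Δₜ) + 5×(0.4Δₜ) = -0.4Δₜ; with Δₜ = 6190 cm⁻¹ that is -2476 cm⁻¹.

-2476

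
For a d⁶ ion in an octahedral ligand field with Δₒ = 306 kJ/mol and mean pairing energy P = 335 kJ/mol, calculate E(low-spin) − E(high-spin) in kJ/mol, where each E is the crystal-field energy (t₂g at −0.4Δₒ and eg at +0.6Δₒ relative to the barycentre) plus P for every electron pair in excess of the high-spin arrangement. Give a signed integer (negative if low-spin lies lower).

58

High-spin d⁶ fills as t₂g⁴ eg² with CFSE 4(−0.4) + 2(+0.6) = -0.4Δₒ = -122 kJ/mol.
Low-spin t₂g⁶ eg⁰ gives -2.4Δₒ = -734 kJ/mol, but forming 2 extra pairs costs 2P = 670 kJ/mol, so E(LS) = -734 + 670 = -64 kJ/mol.
The difference is -64 − (-122) = 58 kJ/mol, so high-spin lies lower.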